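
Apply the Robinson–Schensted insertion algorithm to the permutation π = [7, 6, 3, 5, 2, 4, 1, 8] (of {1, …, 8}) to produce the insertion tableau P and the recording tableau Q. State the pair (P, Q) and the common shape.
P = [1, 4, 8] / [2, 5] / [3] / [6] / [7];  Q = [1, 4, 8] / [2, 6] / [3] / [5] / [7];  common shape = (3, 2, 1, 1, 1)

Row-insert the values π_1, π_2, … into P one at a time, bumping the leftmost entry strictly greater than the inserted value down to the next row. The recording tableau Q records, in position (i, j), the step at which that cell was added to P.
  Insert 7 (step 1): P = [7];  Q = [1]
  Insert 6 (step 2): P = [6] / [7];  Q = [1] / [2]
  Insert 3 (step 3): P = [3] / [6] / [7];  Q = [1] / [2] / [3]
  Insert 5 (step 4): P = [3, 5] / [6] / [7];  Q = [1, 4] / [2] / [3]
  Insert 2 (step 5): P = [2, 5] / [3] / [6] / [7];  Q = [1, 4] / [2] / [3] / [5]
  Insert 4 (step 6): P = [2, 4] / [3, 5] / [6] / [7];  Q = [1, 4] / [2, 6] / [3] / [5]
  Insert 1 (step 7): P = [1, 4] / [2, 5] / [3] / [6] / [7];  Q = [1, 4] / [2, 6] / [3] / [5] / [7]
  Insert 8 (step 8): P = [1, 4, 8] / [2, 5] / [3] / [6] / [7];  Q = [1, 4, 8] / [2, 6] / [3] / [5] / [7]
Final shape: (3, 2, 1, 1, 1).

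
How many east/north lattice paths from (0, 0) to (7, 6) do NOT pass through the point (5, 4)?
Number of paths = 960

Total paths from (0, 0) to (7, 6): C(13, 7) = 1716. Paths through (5, 4): (paths (0, 0) → (5, 4)) × (paths (5, 4) → (7, 6)) = C(9, 5) · C(4, 2) = 126 · 6 = 756. Avoidance count = 1716 − 756 = 960.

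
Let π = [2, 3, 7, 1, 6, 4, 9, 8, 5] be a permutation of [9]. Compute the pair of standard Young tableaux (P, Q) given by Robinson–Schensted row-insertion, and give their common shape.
P = [1, 3, 4, 5] / [2, 6, 8] / [7, 9];  Q = [1, 2, 3, 7] / [4, 5, 8] / [6, 9];  common shape = (4, 3, 2)

Row-insert the values π_1, π_2, … into P one at a time, bumping the leftmost entry strictly greater than the inserted value down to the next row. The recording tableau Q records, in position (i, j), the step at which that cell was added to P.
  Insert 2 (step 1): P = [2];  Q = [1]
  Insert 3 (step 2): P = [2, 3];  Q = [1, 2]
  Insert 7 (step 3): P = [2, 3, 7];  Q = [1, 2, 3]
  Insert 1 (step 4): P = [1, 3, 7] / [2];  Q = [1, 2, 3] / [4]
  Insert 6 (step 5): P = [1, 3, 6] / [2, 7];  Q = [1, 2, 3] / [4, 5]
  Insert 4 (step 6): P = [1, 3, 4] / [2, 6] / [7];  Q = [1, 2, 3] / [4, 5] / [6]
  Insert 9 (step 7): P = [1, 3, 4, 9] / [2, 6] / [7];  Q = [1, 2, 3, 7] / [4, 5] / [6]
  Insert 8 (step 8): P = [1, 3, 4, 8] / [2, 6, 9] / [7];  Q = [1, 2, 3, 7] / [4, 5, 8] / [6]
  Insert 5 (step 9): P = [1, 3, 4, 5] / [2, 6, 8] / [7, 9];  Q = [1, 2, 3, 7] / [4, 5, 8] / [6, 9]
Final shape: (4, 3, 2).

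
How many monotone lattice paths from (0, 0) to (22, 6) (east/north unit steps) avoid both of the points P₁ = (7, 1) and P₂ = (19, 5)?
Number of paths = 140932

Inclusion–exclusion. Total paths: C(28, 22) = 376740. Through P₁: C(8, 7)·C(20, 15) = 124032. Through P₂: C(24, 19)·C(4, 3) = 170016. Since P₁ is strictly southwest of P₂, a monotone path through both must visit P₁ then P₂; paths through both = C(8, 7)·C(16, 12)·C(4, 3) = 58240. Avoid both = 376740 − 124032 − 170016 + 58240 = 140932.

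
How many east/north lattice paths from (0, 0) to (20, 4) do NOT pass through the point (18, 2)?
Number of paths = 9486

Total paths from (0, 0) to (20, 4): C(24, 20) = 10626. Paths through (18, 2): (paths (0, 0) → (18, 2)) × (paths (18, 2) → (20, 4)) = C(20, 18) · C(4, 2) = 190 · 6 = 1140. Avoidance count = 10626 − 1140 = 9486.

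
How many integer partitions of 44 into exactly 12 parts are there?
p(44, 12 parts) = 6290

Partitions of n into exactly k parts are in bijection with partitions of n − k into at most k parts (subtract 1 from each part). So p(44, exactly 12) = p(32, parts ≤ 12). Computing via the recurrence p(m, j) = p(m, j−1) + p(m−j, j) gives 6290.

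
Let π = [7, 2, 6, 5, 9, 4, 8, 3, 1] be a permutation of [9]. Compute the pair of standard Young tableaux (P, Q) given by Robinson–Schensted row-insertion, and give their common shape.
P = [1, 3, 8] / [2, 9] / [4] / [5] / [6] / [7];  Q = [1, 3, 5] / [2, 7] / [4] / [6] / [8] / [9];  common shape = (3, 2, 1, 1, 1, 1)

Row-insert the values π_1, π_2, … into P one at a time, bumping the leftmost entry strictly greater than the inserted value down to the next row. The recording tableau Q records, in position (i, j), the step at which that cell was added to P.
  Insert 7 (step 1): P = [7];  Q = [1]
  Insert 2 (step 2): P = [2] / [7];  Q = [1] / [2]
  Insert 6 (step 3): P = [2, 6] / [7];  Q = [1, 3] / [2]
  Insert 5 (step 4): P = [2, 5] / [6] / [7];  Q = [1, 3] / [2] / [4]
  Insert 9 (step 5): P = [2, 5, 9] / [6] / [7];  Q = [1, 3, 5] / [2] / [4]
  Insert 4 (step 6): P = [2, 4, 9] / [5] / [6] / [7];  Q = [1, 3, 5] / [2] / [4] / [6]
  Insert 8 (step 7): P = [2, 4, 8] / [5, 9] / [6] / [7];  Q = [1, 3, 5] / [2, 7] / [4] / [6]
  Insert 3 (step 8): P = [2, 3, 8] / [4, 9] / [5] / [6] / [7];  Q = [1, 3, 5] / [2, 7] / [4] / [6] / [8]
  Insert 1 (step 9): P = [1, 3, 8] / [2, 9] / [4] / [5] / [6] / [7];  Q = [1, 3, 5] / [2, 7] / [4] / [6] / [8] / [9]
Final shape: (3, 2, 1, 1, 1, 1).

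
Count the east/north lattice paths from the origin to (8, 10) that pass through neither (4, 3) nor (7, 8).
Number of paths = 18783

Inclusion–exclusion. Total paths: C(18, 8) = 43758. Through P₁: C(7, 4)·C(11, 4) = 11550. Through P₂: C(15, 7)·C(3, 1) = 19305. Since P₁ is strictly southwest of P₂, a monotone path through both must visit P₁ then P₂; paths through both = C(7, 4)·C(8, 3)·C(3, 1) = 5880. Avoid both = 43758 − 11550 − 19305 + 5880 = 18783.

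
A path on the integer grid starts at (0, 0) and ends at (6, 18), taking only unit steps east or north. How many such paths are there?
Number of paths = 134596

A monotone lattice path from (0, 0) to (6, 18) consists of 6 east steps and 18 north steps in some order, so it is determined by which 6 of the 24 steps are east. The count is C(24, 6) = 134596.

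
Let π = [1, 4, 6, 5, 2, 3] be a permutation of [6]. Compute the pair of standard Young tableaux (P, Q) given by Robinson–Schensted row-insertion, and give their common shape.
P = [1, 2, 3] / [4, 5] / [6];  Q = [1, 2, 3] / [4, 6] / [5];  common shape = (3, 2, 1)

Row-insert the values π_1, π_2, … into P one at a time, bumping the leftmost entry strictly greater than the inserted value down to the next row. The recording tableau Q records, in position (i, j), the step at which that cell was added to P.
  Insert 1 (step 1): P = [1];  Q = [1]
  Insert 4 (step 2): P = [1, 4];  Q = [1, 2]
  Insert 6 (step 3): P = [1, 4, 6];  Q = [1, 2, 3]
  Insert 5 (step 4): P = [1, 4, 5] / [6];  Q = [1, 2, 3] / [4]
  Insert 2 (step 5): P = [1, 2, 5] / [4] / [6];  Q = [1, 2, 3] / [4] / [5]
  Insert 3 (step 6): P = [1, 2, 3] / [4, 5] / [6];  Q = [1, 2, 3] / [4, 6] / [5]
Final shape: (3, 2, 1).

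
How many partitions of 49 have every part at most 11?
p(49, parts ≤ 11) = 70515

Use the recurrence p(n, m) = p(n, m−1) + p(n−m, m): either the largest part is < m (count p(n, m−1)) or the largest part is exactly m (remove one copy of m, count p(n−m, m)). With p(0, ·) = 1 this gives p(49, parts ≤ 11) = 70515. (By conjugating Young diagrams, this also counts partitions of 49 into at most 11 parts.)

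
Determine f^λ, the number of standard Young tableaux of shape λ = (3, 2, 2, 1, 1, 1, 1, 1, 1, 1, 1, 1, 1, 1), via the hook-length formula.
# SYT of shape (3, 2, 2, 1, 1, 1, 1, 1, 1, 1, 1, 1, 1, 1) = 6885

Hook-length formula: f^λ = n! / Π hook(c), product over all cells c of the Young diagram. For λ = (3, 2, 2, 1, 1, 1, 1, 1, 1, 1, 1, 1, 1, 1), n = 18 boxes. Hook lengths by row (left-to-right, top-to-bottom): [16, 4, 1]; [14, 2]; [13, 1]; [11]; [10]; [9]; [8]; [7]; [6]; [5]; [4]; [3]; [2]; [1]. Product of hooks = 929901772800. So f^λ = 18! / 929901772800 = 6402373705728000 / 929901772800 = 6885.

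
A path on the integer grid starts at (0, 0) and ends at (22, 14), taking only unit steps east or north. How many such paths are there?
Number of paths = 3796297200

A monotone lattice path from (0, 0) to (22, 14) consists of 22 east steps and 14 north steps in some order, so it is determined by which 22 of the 36 steps are east. The count is C(36, 22) = 3796297200.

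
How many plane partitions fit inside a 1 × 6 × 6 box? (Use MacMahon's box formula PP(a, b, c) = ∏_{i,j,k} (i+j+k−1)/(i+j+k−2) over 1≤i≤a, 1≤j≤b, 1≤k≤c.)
PP(1, 6, 6) = 924

Evaluate the triple product over i = 1..1, j = 1..6, k = 1..6. The factors are (2/1) · (3/2) · (4/3) · (5/4) · (6/5) · (7/6) · (3/2) · (4/3) · … (36 factors total). The numerators and denominators telescope so the product is an integer; carrying out the multiplication exactly gives PP(1, 6, 6) = 924.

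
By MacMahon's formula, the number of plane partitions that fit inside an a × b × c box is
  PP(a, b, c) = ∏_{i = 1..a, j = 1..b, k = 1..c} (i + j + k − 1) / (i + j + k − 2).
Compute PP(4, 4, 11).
PP(4, 4, 11) = 6892441920

Evaluate the triple product over i = 1..4, j = 1..4, k = 1..11. The factors are (2/1) · (3/2) · (4/3) · (5/4) · (6/5) · (7/6) · (8/7) · (9/8) · … (176 factors total). The numerators and denominators telescope so the product is an integer; carrying out the multiplication exactly gives PP(4, 4, 11) = 6892441920.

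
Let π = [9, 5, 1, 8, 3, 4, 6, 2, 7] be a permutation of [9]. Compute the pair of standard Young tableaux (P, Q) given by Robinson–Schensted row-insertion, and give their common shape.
P = [1, 2, 4, 6, 7] / [3, 8] / [5] / [9];  Q = [1, 4, 6, 7, 9] / [2, 5] / [3] / [8];  common shape = (5, 2, 1, 1)

Row-insert the values π_1, π_2, … into P one at a time, bumping the leftmost entry strictly greater than the inserted value down to the next row. The recording tableau Q records, in position (i, j), the step at which that cell was added to P.
  Insert 9 (step 1): P = [9];  Q = [1]
  Insert 5 (step 2): P = [5] / [9];  Q = [1] / [2]
  Insert 1 (step 3): P = [1] / [5] / [9];  Q = [1] / [2] / [3]
  Insert 8 (step 4): P = [1, 8] / [5] / [9];  Q = [1, 4] / [2] / [3]
  Insert 3 (step 5): P = [1, 3] / [5, 8] / [9];  Q = [1, 4] / [2, 5] / [3]
  Insert 4 (step 6): P = [1, 3, 4] / [5, 8] / [9];  Q = [1, 4, 6] / [2, 5] / [3]
  Insert 6 (step 7): P = [1, 3, 4, 6] / [5, 8] / [9];  Q = [1, 4, 6, 7] / [2, 5] / [3]
  Insert 2 (step 8): P = [1, 2, 4, 6] / [3, 8] / [5] / [9];  Q = [1, 4, 6, 7] / [2, 5] / [3] / [8]
  Insert 7 (step 9): P = [1, 2, 4, 6, 7] / [3, 8] / [5] / [9];  Q = [1, 4, 6, 7, 9] / [2, 5] / [3] / [8]
Final shape: (5, 2, 1, 1).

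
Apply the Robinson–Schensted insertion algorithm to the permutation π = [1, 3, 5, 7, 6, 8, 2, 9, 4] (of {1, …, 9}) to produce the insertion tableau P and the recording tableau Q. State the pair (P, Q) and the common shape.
P = [1, 2, 4, 6, 8, 9] / [3, 5] / [7];  Q = [1, 2, 3, 4, 6, 8] / [5, 9] / [7];  common shape = (6, 2, 1)

Row-insert the values π_1, π_2, … into P one at a time, bumping the leftmost entry strictly greater than the inserted value down to the next row. The recording tableau Q records, in position (i, j), the step at which that cell was added to P.
  Insert 1 (step 1): P = [1];  Q = [1]
  Insert 3 (step 2): P = [1, 3];  Q = [1, 2]
  Insert 5 (step 3): P = [1, 3, 5];  Q = [1, 2, 3]
  Insert 7 (step 4): P = [1, 3, 5, 7];  Q = [1, 2, 3, 4]
  Insert 6 (step 5): P = [1, 3, 5, 6] / [7];  Q = [1, 2, 3, 4] / [5]
  Insert 8 (step 6): P = [1, 3, 5, 6, 8] / [7];  Q = [1, 2, 3, 4, 6] / [5]
  Insert 2 (step 7): P = [1, 2, 5, 6, 8] / [3] / [7];  Q = [1, 2, 3, 4, 6] / [5] / [7]
  Insert 9 (step 8): P = [1, 2, 5, 6, 8, 9] / [3] / [7];  Q = [1, 2, 3, 4, 6, 8] / [5] / [7]
  Insert 4 (step 9): P = [1, 2, 4, 6, 8, 9] / [3, 5] / [7];  Q = [1, 2, 3, 4, 6, 8] / [5, 9] / [7]
Final shape: (6, 2, 1).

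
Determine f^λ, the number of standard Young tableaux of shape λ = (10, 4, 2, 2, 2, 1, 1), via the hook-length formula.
# SYT of shape (10, 4, 2, 2, 2, 1, 1) = 670273450

Hook-length formula: f^λ = n! / Π hook(c), product over all cells c of the Young diagram. For λ = (10, 4, 2, 2, 2, 1, 1), n = 22 boxes. Hook lengths by row (left-to-right, top-to-bottom): [16, 13, 9, 8, 6, 5, 4, 3, 2, 1]; [9, 6, 2, 1]; [6, 3]; [5, 2]; [4, 1]; [2]; [1]. Product of hooks = 1676928614400. So f^λ = 22! / 1676928614400 = 1124000727777607680000 / 1676928614400 = 670273450.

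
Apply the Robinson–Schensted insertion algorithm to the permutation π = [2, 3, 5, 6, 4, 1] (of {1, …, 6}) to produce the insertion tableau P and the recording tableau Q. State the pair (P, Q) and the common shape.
P = [1, 3, 4, 6] / [2] / [5];  Q = [1, 2, 3, 4] / [5] / [6];  common shape = (4, 1, 1)

Row-insert the values π_1, π_2, … into P one at a time, bumping the leftmost entry strictly greater than the inserted value down to the next row. The recording tableau Q records, in position (i, j), the step at which that cell was added to P.
  Insert 2 (step 1): P = [2];  Q = [1]
  Insert 3 (step 2): P = [2, 3];  Q = [1, 2]
  Insert 5 (step 3): P = [2, 3, 5];  Q = [1, 2, 3]
  Insert 6 (step 4): P = [2, 3, 5, 6];  Q = [1, 2, 3, 4]
  Insert 4 (step 5): P = [2, 3, 4, 6] / [5];  Q = [1, 2, 3, 4] / [5]
  Insert 1 (step 6): P = [1, 3, 4, 6] / [2] / [5];  Q = [1, 2, 3, 4] / [5] / [6]
Final shape: (4, 1, 1).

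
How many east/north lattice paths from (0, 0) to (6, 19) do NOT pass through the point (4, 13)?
Number of paths = 110460

Total paths from (0, 0) to (6, 19): C(25, 6) = 177100. Paths through (4, 13): (paths (0, 0) → (4, 13)) × (paths (4, 13) → (6, 19)) = C(17, 4) · C(8, 2) = 2380 · 28 = 66640. Avoidance count = 177100 − 66640 = 110460.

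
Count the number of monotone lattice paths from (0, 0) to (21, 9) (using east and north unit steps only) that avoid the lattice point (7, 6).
Number of paths = 13140270

Total paths from (0, 0) to (21, 9): C(30, 21) = 14307150. Paths through (7, 6): (paths (0, 0) → (7, 6)) × (paths (7, 6) → (21, 9)) = C(13, 7) · C(17, 14) = 1716 · 680 = 1166880. Avoidance count = 14307150 − 1166880 = 13140270.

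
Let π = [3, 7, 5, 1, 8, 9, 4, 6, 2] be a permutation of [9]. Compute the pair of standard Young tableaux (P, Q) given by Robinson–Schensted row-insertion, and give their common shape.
P = [1, 2, 6, 9] / [3, 4, 8] / [5] / [7];  Q = [1, 2, 5, 6] / [3, 7, 8] / [4] / [9];  common shape = (4, 3, 1, 1)

Row-insert the values π_1, π_2, … into P one at a time, bumping the leftmost entry strictly greater than the inserted value down to the next row. The recording tableau Q records, in position (i, j), the step at which that cell was added to P.
  Insert 3 (step 1): P = [3];  Q = [1]
  Insert 7 (step 2): P = [3, 7];  Q = [1, 2]
  Insert 5 (step 3): P = [3, 5] / [7];  Q = [1, 2] / [3]
  Insert 1 (step 4): P = [1, 5] / [3] / [7];  Q = [1, 2] / [3] / [4]
  Insert 8 (step 5): P = [1, 5, 8] / [3] / [7];  Q = [1, 2, 5] / [3] / [4]
  Insert 9 (step 6): P = [1, 5, 8, 9] / [3] / [7];  Q = [1, 2, 5, 6] / [3] / [4]
  Insert 4 (step 7): P = [1, 4, 8, 9] / [3, 5] / [7];  Q = [1, 2, 5, 6] / [3, 7] / [4]
  Insert 6 (step 8): P = [1, 4, 6, 9] / [3, 5, 8] / [7];  Q = [1, 2, 5, 6] / [3, 7, 8] / [4]
  Insert 2 (step 9): P = [1, 2, 6, 9] / [3, 4, 8] / [5] / [7];  Q = [1, 2, 5, 6] / [3, 7, 8] / [4] / [9]
Final shape: (4, 3, 1, 1).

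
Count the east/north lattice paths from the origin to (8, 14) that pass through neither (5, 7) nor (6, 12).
Number of paths = 141858

Inclusion–exclusion. Total paths: C(22, 8) = 319770. Through P₁: C(12, 5)·C(10, 3) = 95040. Through P₂: C(18, 6)·C(4, 2) = 111384. Since P₁ is strictly southwest of P₂, a monotone path through both must visit P₁ then P₂; paths through both = C(12, 5)·C(6, 1)·C(4, 2) = 28512. Avoid both = 319770 − 95040 − 111384 + 28512 = 141858.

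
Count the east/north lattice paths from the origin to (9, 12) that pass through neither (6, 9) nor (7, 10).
Number of paths = 137202

Inclusion–exclusion. Total paths: C(21, 9) = 293930. Through P₁: C(15, 6)·C(6, 3) = 100100. Through P₂: C(17, 7)·C(4, 2) = 116688. Since P₁ is strictly southwest of P₂, a monotone path through both must visit P₁ then P₂; paths through both = C(15, 6)·C(2, 1)·C(4, 2) = 60060. Avoid both = 293930 − 100100 − 116688 + 60060 = 137202.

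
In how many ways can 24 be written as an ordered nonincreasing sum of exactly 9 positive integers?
p(24, 9 parts) = 157

Partitions of n into exactly k parts are in bijection with partitions of n − k into at most k parts (subtract 1 from each part). So p(24, exactly 9) = p(15, parts ≤ 9). Computing via the recurrence p(m, j) = p(m, j−1) + p(m−j, j) gives 157.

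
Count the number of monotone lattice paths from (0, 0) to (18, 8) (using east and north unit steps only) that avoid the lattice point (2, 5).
Number of paths = 1541926

Total paths from (0, 0) to (18, 8): C(26, 18) = 1562275. Paths through (2, 5): (paths (0, 0) → (2, 5)) × (paths (2, 5) → (18, 8)) = C(7, 2) · C(19, 16) = 21 · 969 = 20349. Avoidance count = 1562275 − 20349 = 1541926.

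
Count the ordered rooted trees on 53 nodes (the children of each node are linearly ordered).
C_52 = 29869166945772625950142417512

These ordered rooted trees are counted by the Catalan number C_n = (1/(n + 1)) · C(2n, n). For n = 52: C_52 = (1/53) · C(104, 52) = 1583065848125949175357548128136/53 = 29869166945772625950142417512.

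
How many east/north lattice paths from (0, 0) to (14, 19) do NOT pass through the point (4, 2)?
Number of paths = 692264925

Total paths from (0, 0) to (14, 19): C(33, 14) = 818809200. Paths through (4, 2): (paths (0, 0) → (4, 2)) × (paths (4, 2) → (14, 19)) = C(6, 4) · C(27, 10) = 15 · 8436285 = 126544275. Avoidance count = 818809200 − 126544275 = 692264925.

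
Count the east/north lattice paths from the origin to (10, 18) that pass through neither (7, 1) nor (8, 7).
Number of paths = 12616428

Inclusion–exclusion. Total paths: C(28, 10) = 13123110. Through P₁: C(8, 7)·C(20, 3) = 9120. Through P₂: C(15, 8)·C(13, 2) = 501930. Since P₁ is strictly southwest of P₂, a monotone path through both must visit P₁ then P₂; paths through both = C(8, 7)·C(7, 1)·C(13, 2) = 4368. Avoid both = 13123110 − 9120 − 501930 + 4368 = 12616428.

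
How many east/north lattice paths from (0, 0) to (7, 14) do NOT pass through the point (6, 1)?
Number of paths = 116182

Total paths from (0, 0) to (7, 14): C(21, 7) = 116280. Paths through (6, 1): (paths (0, 0) → (6, 1)) × (paths (6, 1) → (7, 14)) = C(7, 6) · C(14, 1) = 7 · 14 = 98. Avoidance count = 116280 − 98 = 116182.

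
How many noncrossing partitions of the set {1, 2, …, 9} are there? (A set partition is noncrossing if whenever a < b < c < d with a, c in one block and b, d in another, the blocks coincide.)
C_9 = 4862

These noncrossing partitions are counted by the Catalan number C_n = (1/(n + 1)) · C(2n, n). For n = 9: C_9 = (1/10) · C(18, 9) = 48620/10 = 4862.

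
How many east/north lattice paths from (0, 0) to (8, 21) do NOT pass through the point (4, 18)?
Number of paths = 4036120

Total paths from (0, 0) to (8, 21): C(29, 8) = 4292145. Paths through (4, 18): (paths (0, 0) → (4, 18)) × (paths (4, 18) → (8, 21)) = C(22, 4) · C(7, 4) = 7315 · 35 = 256025. Avoidance count = 4292145 − 256025 = 4036120.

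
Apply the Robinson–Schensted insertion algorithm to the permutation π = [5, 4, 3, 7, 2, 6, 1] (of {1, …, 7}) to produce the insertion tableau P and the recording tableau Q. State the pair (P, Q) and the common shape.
P = [1, 6] / [2, 7] / [3] / [4] / [5];  Q = [1, 4] / [2, 6] / [3] / [5] / [7];  common shape = (2, 2, 1, 1, 1)

Row-insert the values π_1, π_2, … into P one at a time, bumping the leftmost entry strictly greater than the inserted value down to the next row. The recording tableau Q records, in position (i, j), the step at which that cell was added to P.
  Insert 5 (step 1): P = [5];  Q = [1]
  Insert 4 (step 2): P = [4] / [5];  Q = [1] / [2]
  Insert 3 (step 3): P = [3] / [4] / [5];  Q = [1] / [2] / [3]
  Insert 7 (step 4): P = [3, 7] / [4] / [5];  Q = [1, 4] / [2] / [3]
  Insert 2 (step 5): P = [2, 7] / [3] / [4] / [5];  Q = [1, 4] / [2] / [3] / [5]
  Insert 6 (step 6): P = [2, 6] / [3, 7] / [4] / [5];  Q = [1, 4] / [2, 6] / [3] / [5]
  Insert 1 (step 7): P = [1, 6] / [2, 7] / [3] / [4] / [5];  Q = [1, 4] / [2, 6] / [3] / [5] / [7]
Final shape: (2, 2, 1, 1, 1).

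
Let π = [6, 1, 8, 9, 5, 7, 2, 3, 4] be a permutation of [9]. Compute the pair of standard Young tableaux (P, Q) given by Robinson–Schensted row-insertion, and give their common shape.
P = [1, 2, 3, 4] / [5, 7, 9] / [6, 8];  Q = [1, 3, 4, 9] / [2, 5, 6] / [7, 8];  common shape = (4, 3, 2)

Row-insert the values π_1, π_2, … into P one at a time, bumping the leftmost entry strictly greater than the inserted value down to the next row. The recording tableau Q records, in position (i, j), the step at which that cell was added to P.
  Insert 6 (step 1): P = [6];  Q = [1]
  Insert 1 (step 2): P = [1] / [6];  Q = [1] / [2]
  Insert 8 (step 3): P = [1, 8] / [6];  Q = [1, 3] / [2]
  Insert 9 (step 4): P = [1, 8, 9] / [6];  Q = [1, 3, 4] / [2]
  Insert 5 (step 5): P = [1, 5, 9] / [6, 8];  Q = [1, 3, 4] / [2, 5]
  Insert 7 (step 6): P = [1, 5, 7] / [6, 8, 9];  Q = [1, 3, 4] / [2, 5, 6]
  Insert 2 (step 7): P = [1, 2, 7] / [5, 8, 9] / [6];  Q = [1, 3, 4] / [2, 5, 6] / [7]
  Insert 3 (step 8): P = [1, 2, 3] / [5, 7, 9] / [6, 8];  Q = [1, 3, 4] / [2, 5, 6] / [7, 8]
  Insert 4 (step 9): P = [1, 2, 3, 4] / [5, 7, 9] / [6, 8];  Q = [1, 3, 4, 9] / [2, 5, 6] / [7, 8]
Final shape: (4, 3, 2).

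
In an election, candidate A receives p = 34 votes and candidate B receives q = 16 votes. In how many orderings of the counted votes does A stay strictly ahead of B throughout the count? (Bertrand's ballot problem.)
Strict-lead orderings = 1772528290407

Total orderings of the 50 votes with 34 for A: C(50, 34) = 4923689695575. By the Bertrand ballot formula (Cycle Lemma / reflection principle), the number of orderings in which A is strictly ahead of B throughout is (p − q)/(p + q) · C(p + q, p) = (34 − 16)/(34 + 16) · 4923689695575 = 1772528290407.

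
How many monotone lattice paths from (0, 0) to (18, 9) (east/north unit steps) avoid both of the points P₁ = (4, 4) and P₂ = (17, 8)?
Number of paths = 2042915

Inclusion–exclusion. Total paths: C(27, 18) = 4686825. Through P₁: C(8, 4)·C(19, 14) = 813960. Through P₂: C(25, 17)·C(2, 1) = 2163150. Since P₁ is strictly southwest of P₂, a monotone path through both must visit P₁ then P₂; paths through both = C(8, 4)·C(17, 13)·C(2, 1) = 333200. Avoid both = 4686825 − 813960 − 2163150 + 333200 = 2042915.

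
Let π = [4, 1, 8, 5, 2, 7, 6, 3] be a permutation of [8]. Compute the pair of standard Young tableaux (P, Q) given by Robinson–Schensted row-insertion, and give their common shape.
P = [1, 2, 3] / [4, 5, 6] / [7] / [8];  Q = [1, 3, 6] / [2, 4, 7] / [5] / [8];  common shape = (3, 3, 1, 1)

Row-insert the values π_1, π_2, … into P one at a time, bumping the leftmost entry strictly greater than the inserted value down to the next row. The recording tableau Q records, in position (i, j), the step at which that cell was added to P.
  Insert 4 (step 1): P = [4];  Q = [1]
  Insert 1 (step 2): P = [1] / [4];  Q = [1] / [2]
  Insert 8 (step 3): P = [1, 8] / [4];  Q = [1, 3] / [2]
  Insert 5 (step 4): P = [1, 5] / [4, 8];  Q = [1, 3] / [2, 4]
  Insert 2 (step 5): P = [1, 2] / [4, 5] / [8];  Q = [1, 3] / [2, 4] / [5]
  Insert 7 (step 6): P = [1, 2, 7] / [4, 5] / [8];  Q = [1, 3, 6] / [2, 4] / [5]
  Insert 6 (step 7): P = [1, 2, 6] / [4, 5, 7] / [8];  Q = [1, 3, 6] / [2, 4, 7] / [5]
  Insert 3 (step 8): P = [1, 2, 3] / [4, 5, 6] / [7] / [8];  Q = [1, 3, 6] / [2, 4, 7] / [5] / [8]
Final shape: (3, 3, 1, 1).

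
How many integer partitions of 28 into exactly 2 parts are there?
p(28, 2 parts) = 14

Partitions of n into exactly k parts are in bijection with partitions of n − k into at most k parts (subtract 1 from each part). So p(28, exactly 2) = p(26, parts ≤ 2). Computing via the recurrence p(m, j) = p(m, j−1) + p(m−j, j) gives 14.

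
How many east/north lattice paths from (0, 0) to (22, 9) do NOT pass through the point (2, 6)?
Number of paths = 20110487

Total paths from (0, 0) to (22, 9): C(31, 22) = 20160075. Paths through (2, 6): (paths (0, 0) → (2, 6)) × (paths (2, 6) → (22, 9)) = C(8, 2) · C(23, 20) = 28 · 1771 = 49588. Avoidance count = 20160075 − 49588 = 20110487.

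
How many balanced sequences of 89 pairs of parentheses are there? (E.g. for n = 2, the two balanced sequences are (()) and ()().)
C_89 = 254224158304000796523953440778841647086547372026600

These balanced parentheses are counted by the Catalan number C_n = (1/(n + 1)) · C(2n, n). For n = 89: C_89 = (1/90) · C(178, 89) = 22880174247360071687155809670095748237789263482394000/90 = 254224158304000796523953440778841647086547372026600.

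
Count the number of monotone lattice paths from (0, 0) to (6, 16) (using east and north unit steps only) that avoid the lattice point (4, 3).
Number of paths = 70938

Total paths from (0, 0) to (6, 16): C(22, 6) = 74613. Paths through (4, 3): (paths (0, 0) → (4, 3)) × (paths (4, 3) → (6, 16)) = C(7, 4) · C(15, 2) = 35 · 105 = 3675. Avoidance count = 74613 − 3675 = 70938.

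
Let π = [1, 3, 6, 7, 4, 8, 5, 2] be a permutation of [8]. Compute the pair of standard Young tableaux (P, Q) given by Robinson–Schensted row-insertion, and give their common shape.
P = [1, 2, 4, 5, 8] / [3, 7] / [6];  Q = [1, 2, 3, 4, 6] / [5, 7] / [8];  common shape = (5, 2, 1)

Row-insert the values π_1, π_2, … into P one at a time, bumping the leftmost entry strictly greater than the inserted value down to the next row. The recording tableau Q records, in position (i, j), the step at which that cell was added to P.
  Insert 1 (step 1): P = [1];  Q = [1]
  Insert 3 (step 2): P = [1, 3];  Q = [1, 2]
  Insert 6 (step 3): P = [1, 3, 6];  Q = [1, 2, 3]
  Insert 7 (step 4): P = [1, 3, 6, 7];  Q = [1, 2, 3, 4]
  Insert 4 (step 5): P = [1, 3, 4, 7] / [6];  Q = [1, 2, 3, 4] / [5]
  Insert 8 (step 6): P = [1, 3, 4, 7, 8] / [6];  Q = [1, 2, 3, 4, 6] / [5]
  Insert 5 (step 7): P = [1, 3, 4, 5, 8] / [6, 7];  Q = [1, 2, 3, 4, 6] / [5, 7]
  Insert 2 (step 8): P = [1, 2, 4, 5, 8] / [3, 7] / [6];  Q = [1, 2, 3, 4, 6] / [5, 7] / [8]
Final shape: (5, 2, 1).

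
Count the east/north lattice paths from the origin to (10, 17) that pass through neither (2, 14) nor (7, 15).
Number of paths = 6718245

Inclusion–exclusion. Total paths: C(27, 10) = 8436285. Through P₁: C(16, 2)·C(11, 8) = 19800. Through P₂: C(22, 7)·C(5, 3) = 1705440. Since P₁ is strictly southwest of P₂, a monotone path through both must visit P₁ then P₂; paths through both = C(16, 2)·C(6, 5)·C(5, 3) = 7200. Avoid both = 8436285 − 19800 − 1705440 + 7200 = 6718245.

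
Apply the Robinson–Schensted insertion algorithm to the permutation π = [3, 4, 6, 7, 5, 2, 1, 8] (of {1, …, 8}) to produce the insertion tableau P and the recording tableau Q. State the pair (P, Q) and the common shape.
P = [1, 4, 5, 7, 8] / [2] / [3] / [6];  Q = [1, 2, 3, 4, 8] / [5] / [6] / [7];  common shape = (5, 1, 1, 1)

Row-insert the values π_1, π_2, … into P one at a time, bumping the leftmost entry strictly greater than the inserted value down to the next row. The recording tableau Q records, in position (i, j), the step at which that cell was added to P.
  Insert 3 (step 1): P = [3];  Q = [1]
  Insert 4 (step 2): P = [3, 4];  Q = [1, 2]
  Insert 6 (step 3): P = [3, 4, 6];  Q = [1, 2, 3]
  Insert 7 (step 4): P = [3, 4, 6, 7];  Q = [1, 2, 3, 4]
  Insert 5 (step 5): P = [3, 4, 5, 7] / [6];  Q = [1, 2, 3, 4] / [5]
  Insert 2 (step 6): P = [2, 4, 5, 7] / [3] / [6];  Q = [1, 2, 3, 4] / [5] / [6]
  Insert 1 (step 7): P = [1, 4, 5, 7] / [2] / [3] / [6];  Q = [1, 2, 3, 4] / [5] / [6] / [7]
  Insert 8 (step 8): P = [1, 4, 5, 7, 8] / [2] / [3] / [6];  Q = [1, 2, 3, 4, 8] / [5] / [6] / [7]
Final shape: (5, 1, 1, 1).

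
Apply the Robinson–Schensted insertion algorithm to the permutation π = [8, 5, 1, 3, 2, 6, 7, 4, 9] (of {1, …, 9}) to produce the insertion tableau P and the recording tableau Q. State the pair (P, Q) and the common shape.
P = [1, 2, 4, 7, 9] / [3, 6] / [5] / [8];  Q = [1, 4, 6, 7, 9] / [2, 8] / [3] / [5];  common shape = (5, 2, 1, 1)

Row-insert the values π_1, π_2, … into P one at a time, bumping the leftmost entry strictly greater than the inserted value down to the next row. The recording tableau Q records, in position (i, j), the step at which that cell was added to P.
  Insert 8 (step 1): P = [8];  Q = [1]
  Insert 5 (step 2): P = [5] / [8];  Q = [1] / [2]
  Insert 1 (step 3): P = [1] / [5] / [8];  Q = [1] / [2] / [3]
  Insert 3 (step 4): P = [1, 3] / [5] / [8];  Q = [1, 4] / [2] / [3]
  Insert 2 (step 5): P = [1, 2] / [3] / [5] / [8];  Q = [1, 4] / [2] / [3] / [5]
  Insert 6 (step 6): P = [1, 2, 6] / [3] / [5] / [8];  Q = [1, 4, 6] / [2] / [3] / [5]
  Insert 7 (step 7): P = [1, 2, 6, 7] / [3] / [5] / [8];  Q = [1, 4, 6, 7] / [2] / [3] / [5]
  Insert 4 (step 8): P = [1, 2, 4, 7] / [3, 6] / [5] / [8];  Q = [1, 4, 6, 7] / [2, 8] / [3] / [5]
  Insert 9 (step 9): P = [1, 2, 4, 7, 9] / [3, 6] / [5] / [8];  Q = [1, 4, 6, 7, 9] / [2, 8] / [3] / [5]
Final shape: (5, 2, 1, 1).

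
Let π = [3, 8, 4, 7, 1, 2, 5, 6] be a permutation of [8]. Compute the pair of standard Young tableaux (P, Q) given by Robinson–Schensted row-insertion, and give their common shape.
P = [1, 2, 5, 6] / [3, 4, 7] / [8];  Q = [1, 2, 4, 8] / [3, 6, 7] / [5];  common shape = (4, 3, 1)

Row-insert the values π_1, π_2, … into P one at a time, bumping the leftmost entry strictly greater than the inserted value down to the next row. The recording tableau Q records, in position (i, j), the step at which that cell was added to P.
  Insert 3 (step 1): P = [3];  Q = [1]
  Insert 8 (step 2): P = [3, 8];  Q = [1, 2]
  Insert 4 (step 3): P = [3, 4] / [8];  Q = [1, 2] / [3]
  Insert 7 (step 4): P = [3, 4, 7] / [8];  Q = [1, 2, 4] / [3]
  Insert 1 (step 5): P = [1, 4, 7] / [3] / [8];  Q = [1, 2, 4] / [3] / [5]
  Insert 2 (step 6): P = [1, 2, 7] / [3, 4] / [8];  Q = [1, 2, 4] / [3, 6] / [5]
  Insert 5 (step 7): P = [1, 2, 5] / [3, 4, 7] / [8];  Q = [1, 2, 4] / [3, 6, 7] / [5]
  Insert 6 (step 8): P = [1, 2, 5, 6] / [3, 4, 7] / [8];  Q = [1, 2, 4, 8] / [3, 6, 7] / [5]
Final shape: (4, 3, 1).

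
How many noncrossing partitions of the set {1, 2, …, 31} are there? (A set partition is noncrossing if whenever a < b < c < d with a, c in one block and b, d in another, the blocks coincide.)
C_31 = 14544636039226909

These noncrossing partitions are counted by the Catalan number C_n = (1/(n + 1)) · C(2n, n). For n = 31: C_31 = (1/32) · C(62, 31) = 465428353255261088/32 = 14544636039226909.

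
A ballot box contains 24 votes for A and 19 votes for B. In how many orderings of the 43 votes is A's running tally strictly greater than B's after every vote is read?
Strict-lead orderings = 93078189750

Total orderings of the 43 votes with 24 for A: C(43, 24) = 800472431850. By the Bertrand ballot formula (Cycle Lemma / reflection principle), the number of orderings in which A is strictly ahead of B throughout is (p − q)/(p + q) · C(p + q, p) = (24 − 19)/(24 + 19) · 800472431850 = 93078189750.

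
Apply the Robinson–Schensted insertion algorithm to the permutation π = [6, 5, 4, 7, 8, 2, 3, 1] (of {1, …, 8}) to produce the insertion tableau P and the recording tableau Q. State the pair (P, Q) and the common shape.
P = [1, 3, 8] / [2, 7] / [4] / [5] / [6];  Q = [1, 4, 5] / [2, 7] / [3] / [6] / [8];  common shape = (3, 2, 1, 1, 1)

Row-insert the values π_1, π_2, … into P one at a time, bumping the leftmost entry strictly greater than the inserted value down to the next row. The recording tableau Q records, in position (i, j), the step at which that cell was added to P.
  Insert 6 (step 1): P = [6];  Q = [1]
  Insert 5 (step 2): P = [5] / [6];  Q = [1] / [2]
  Insert 4 (step 3): P = [4] / [5] / [6];  Q = [1] / [2] / [3]
  Insert 7 (step 4): P = [4, 7] / [5] / [6];  Q = [1, 4] / [2] / [3]
  Insert 8 (step 5): P = [4, 7, 8] / [5] / [6];  Q = [1, 4, 5] / [2] / [3]
  Insert 2 (step 6): P = [2, 7, 8] / [4] / [5] / [6];  Q = [1, 4, 5] / [2] / [3] / [6]
  Insert 3 (step 7): P = [2, 3, 8] / [4, 7] / [5] / [6];  Q = [1, 4, 5] / [2, 7] / [3] / [6]
  Insert 1 (step 8): P = [1, 3, 8] / [2, 7] / [4] / [5] / [6];  Q = [1, 4, 5] / [2, 7] / [3] / [6] / [8]
Final shape: (3, 2, 1, 1, 1).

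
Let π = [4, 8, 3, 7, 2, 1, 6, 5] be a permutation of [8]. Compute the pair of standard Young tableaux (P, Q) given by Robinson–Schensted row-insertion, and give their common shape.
P = [1, 5] / [2, 6] / [3, 7] / [4, 8];  Q = [1, 2] / [3, 4] / [5, 7] / [6, 8];  common shape = (2, 2, 2, 2)

Row-insert the values π_1, π_2, … into P one at a time, bumping the leftmost entry strictly greater than the inserted value down to the next row. The recording tableau Q records, in position (i, j), the step at which that cell was added to P.
  Insert 4 (step 1): P = [4];  Q = [1]
  Insert 8 (step 2): P = [4, 8];  Q = [1, 2]
  Insert 3 (step 3): P = [3, 8] / [4];  Q = [1, 2] / [3]
  Insert 7 (step 4): P = [3, 7] / [4, 8];  Q = [1, 2] / [3, 4]
  Insert 2 (step 5): P = [2, 7] / [3, 8] / [4];  Q = [1, 2] / [3, 4] / [5]
  Insert 1 (step 6): P = [1, 7] / [2, 8] / [3] / [4];  Q = [1, 2] / [3, 4] / [5] / [6]
  Insert 6 (step 7): P = [1, 6] / [2, 7] / [3, 8] / [4];  Q = [1, 2] / [3, 4] / [5, 7] / [6]
  Insert 5 (step 8): P = [1, 5] / [2, 6] / [3, 7] / [4, 8];  Q = [1, 2] / [3, 4] / [5, 7] / [6, 8]
Final shape: (2, 2, 2, 2).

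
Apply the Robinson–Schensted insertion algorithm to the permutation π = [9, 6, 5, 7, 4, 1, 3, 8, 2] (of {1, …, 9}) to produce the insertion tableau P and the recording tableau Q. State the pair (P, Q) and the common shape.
P = [1, 2, 8] / [3, 7] / [4] / [5] / [6] / [9];  Q = [1, 4, 8] / [2, 7] / [3] / [5] / [6] / [9];  common shape = (3, 2, 1, 1, 1, 1)

Row-insert the values π_1, π_2, … into P one at a time, bumping the leftmost entry strictly greater than the inserted value down to the next row. The recording tableau Q records, in position (i, j), the step at which that cell was added to P.
  Insert 9 (step 1): P = [9];  Q = [1]
  Insert 6 (step 2): P = [6] / [9];  Q = [1] / [2]
  Insert 5 (step 3): P = [5] / [6] / [9];  Q = [1] / [2] / [3]
  Insert 7 (step 4): P = [5, 7] / [6] / [9];  Q = [1, 4] / [2] / [3]
  Insert 4 (step 5): P = [4, 7] / [5] / [6] / [9];  Q = [1, 4] / [2] / [3] / [5]
  Insert 1 (step 6): P = [1, 7] / [4] / [5] / [6] / [9];  Q = [1, 4] / [2] / [3] / [5] / [6]
  Insert 3 (step 7): P = [1, 3] / [4, 7] / [5] / [6] / [9];  Q = [1, 4] / [2, 7] / [3] / [5] / [6]
  Insert 8 (step 8): P = [1, 3, 8] / [4, 7] / [5] / [6] / [9];  Q = [1, 4, 8] / [2, 7] / [3] / [5] / [6]
  Insert 2 (step 9): P = [1, 2, 8] / [3, 7] / [4] / [5] / [6] / [9];  Q = [1, 4, 8] / [2, 7] / [3] / [5] / [6] / [9]
Final shape: (3, 2, 1, 1, 1, 1).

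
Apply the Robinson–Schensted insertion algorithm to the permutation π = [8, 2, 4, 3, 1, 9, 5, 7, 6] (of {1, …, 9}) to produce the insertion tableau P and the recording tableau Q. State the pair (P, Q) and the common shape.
P = [1, 3, 5, 6] / [2, 7] / [4, 9] / [8];  Q = [1, 3, 6, 8] / [2, 7] / [4, 9] / [5];  common shape = (4, 2, 2, 1)

Row-insert the values π_1, π_2, … into P one at a time, bumping the leftmost entry strictly greater than the inserted value down to the next row. The recording tableau Q records, in position (i, j), the step at which that cell was added to P.
  Insert 8 (step 1): P = [8];  Q = [1]
  Insert 2 (step 2): P = [2] / [8];  Q = [1] / [2]
  Insert 4 (step 3): P = [2, 4] / [8];  Q = [1, 3] / [2]
  Insert 3 (step 4): P = [2, 3] / [4] / [8];  Q = [1, 3] / [2] / [4]
  Insert 1 (step 5): P = [1, 3] / [2] / [4] / [8];  Q = [1, 3] / [2] / [4] / [5]
  Insert 9 (step 6): P = [1, 3, 9] / [2] / [4] / [8];  Q = [1, 3, 6] / [2] / [4] / [5]
  Insert 5 (step 7): P = [1, 3, 5] / [2, 9] / [4] / [8];  Q = [1, 3, 6] / [2, 7] / [4] / [5]
  Insert 7 (step 8): P = [1, 3, 5, 7] / [2, 9] / [4] / [8];  Q = [1, 3, 6, 8] / [2, 7] / [4] / [5]
  Insert 6 (step 9): P = [1, 3, 5, 6] / [2, 7] / [4, 9] / [8];  Q = [1, 3, 6, 8] / [2, 7] / [4, 9] / [5]
Final shape: (4, 2, 2, 1).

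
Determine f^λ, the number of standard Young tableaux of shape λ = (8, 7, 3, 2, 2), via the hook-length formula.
# SYT of shape (8, 7, 3, 2, 2) = 950569620

Hook-length formula: f^λ = n! / Π hook(c), product over all cells c of the Young diagram. For λ = (8, 7, 3, 2, 2), n = 22 boxes. Hook lengths by row (left-to-right, top-to-bottom): [12, 11, 8, 6, 5, 4, 3, 1]; [10, 9, 6, 4, 3, 2, 1]; [5, 4, 1]; [3, 2]; [2, 1]. Product of hooks = 1182449664000. So f^λ = 22! / 1182449664000 = 1124000727777607680000 / 1182449664000 = 950569620.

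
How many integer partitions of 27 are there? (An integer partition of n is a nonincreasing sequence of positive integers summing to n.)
p(27) = 3010

Compute p(n) via the recurrence p(n, m) = p(n, m−1) + p(n−m, m), where p(n, m) counts partitions of n with all parts ≤ m and p(n) = p(n, n). The base cases are p(0, m) = 1 and p(n, 0) = 0 for n > 0. Filling the table yields p(27) = 3010. (Euler's pentagonal recurrence is an alternative.)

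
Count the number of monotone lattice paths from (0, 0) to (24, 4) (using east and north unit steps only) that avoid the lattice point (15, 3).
Number of paths = 12315

Total paths from (0, 0) to (24, 4): C(28, 24) = 20475. Paths through (15, 3): (paths (0, 0) → (15, 3)) × (paths (15, 3) → (24, 4)) = C(18, 15) · C(10, 9) = 816 · 10 = 8160. Avoidance count = 20475 − 8160 = 12315.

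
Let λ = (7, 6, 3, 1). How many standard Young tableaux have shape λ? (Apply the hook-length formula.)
# SYT of shape (7, 6, 3, 1) = 918918

Hook-length formula: f^λ = n! / Π hook(c), product over all cells c of the Young diagram. For λ = (7, 6, 3, 1), n = 17 boxes. Hook lengths by row (left-to-right, top-to-bottom): [10, 8, 7, 5, 4, 3, 1]; [8, 6, 5, 3, 2, 1]; [4, 2, 1]; [1]. Product of hooks = 387072000. So f^λ = 17! / 387072000 = 355687428096000 / 387072000 = 918918.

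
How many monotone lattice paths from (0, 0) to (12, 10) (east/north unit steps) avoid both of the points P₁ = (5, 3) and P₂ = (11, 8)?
Number of paths = 305324

Inclusion–exclusion. Total paths: C(22, 12) = 646646. Through P₁: C(8, 5)·C(14, 7) = 192192. Through P₂: C(19, 11)·C(3, 1) = 226746. Since P₁ is strictly southwest of P₂, a monotone path through both must visit P₁ then P₂; paths through both = C(8, 5)·C(11, 6)·C(3, 1) = 77616. Avoid both = 646646 − 192192 − 226746 + 77616 = 305324.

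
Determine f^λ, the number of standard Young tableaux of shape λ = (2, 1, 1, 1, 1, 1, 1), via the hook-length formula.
# SYT of shape (2, 1, 1, 1, 1, 1, 1) = 7

Hook-length formula: f^λ = n! / Π hook(c), product over all cells c of the Young diagram. For λ = (2, 1, 1, 1, 1, 1, 1), n = 8 boxes. Hook lengths by row (left-to-right, top-to-bottom): [8, 1]; [6]; [5]; [4]; [3]; [2]; [1]. Product of hooks = 5760. So f^λ = 8! / 5760 = 40320 / 5760 = 7.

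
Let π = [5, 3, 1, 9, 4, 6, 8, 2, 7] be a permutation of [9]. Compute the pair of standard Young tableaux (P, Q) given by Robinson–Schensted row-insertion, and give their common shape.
P = [1, 2, 6, 7] / [3, 4, 8] / [5, 9];  Q = [1, 4, 6, 7] / [2, 5, 9] / [3, 8];  common shape = (4, 3, 2)

Row-insert the values π_1, π_2, … into P one at a time, bumping the leftmost entry strictly greater than the inserted value down to the next row. The recording tableau Q records, in position (i, j), the step at which that cell was added to P.
  Insert 5 (step 1): P = [5];  Q = [1]
  Insert 3 (step 2): P = [3] / [5];  Q = [1] / [2]
  Insert 1 (step 3): P = [1] / [3] / [5];  Q = [1] / [2] / [3]
  Insert 9 (step 4): P = [1, 9] / [3] / [5];  Q = [1, 4] / [2] / [3]
  Insert 4 (step 5): P = [1, 4] / [3, 9] / [5];  Q = [1, 4] / [2, 5] / [3]
  Insert 6 (step 6): P = [1, 4, 6] / [3, 9] / [5];  Q = [1, 4, 6] / [2, 5] / [3]
  Insert 8 (step 7): P = [1, 4, 6, 8] / [3, 9] / [5];  Q = [1, 4, 6, 7] / [2, 5] / [3]
  Insert 2 (step 8): P = [1, 2, 6, 8] / [3, 4] / [5, 9];  Q = [1, 4, 6, 7] / [2, 5] / [3, 8]
  Insert 7 (step 9): P = [1, 2, 6, 7] / [3, 4, 8] / [5, 9];  Q = [1, 4, 6, 7] / [2, 5, 9] / [3, 8]
Final shape: (4, 3, 2).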